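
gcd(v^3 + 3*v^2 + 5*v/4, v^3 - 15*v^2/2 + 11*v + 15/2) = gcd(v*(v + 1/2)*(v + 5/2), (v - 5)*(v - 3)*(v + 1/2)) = v + 1/2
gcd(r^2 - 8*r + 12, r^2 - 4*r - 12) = r - 6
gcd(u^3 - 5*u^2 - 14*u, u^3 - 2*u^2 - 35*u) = u^2 - 7*u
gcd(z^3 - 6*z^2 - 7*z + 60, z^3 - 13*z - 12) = z^2 - z - 12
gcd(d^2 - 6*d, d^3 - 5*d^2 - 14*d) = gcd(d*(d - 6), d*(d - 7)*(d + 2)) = d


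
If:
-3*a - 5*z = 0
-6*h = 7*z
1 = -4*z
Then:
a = 5/12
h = 7/24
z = -1/4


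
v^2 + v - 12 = (v - 3)*(v + 4)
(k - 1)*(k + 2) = k^2 + k - 2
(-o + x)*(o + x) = -o^2 + x^2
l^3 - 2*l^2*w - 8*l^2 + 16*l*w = l*(l - 8)*(l - 2*w)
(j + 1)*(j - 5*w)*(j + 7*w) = j^3 + 2*j^2*w + j^2 - 35*j*w^2 + 2*j*w - 35*w^2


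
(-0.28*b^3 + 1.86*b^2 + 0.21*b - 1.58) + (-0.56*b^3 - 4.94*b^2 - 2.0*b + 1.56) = -0.84*b^3 - 3.08*b^2 - 1.79*b - 0.02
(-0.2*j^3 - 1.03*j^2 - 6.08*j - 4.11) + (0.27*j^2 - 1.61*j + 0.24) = -0.2*j^3 - 0.76*j^2 - 7.69*j - 3.87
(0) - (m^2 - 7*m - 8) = -m^2 + 7*m + 8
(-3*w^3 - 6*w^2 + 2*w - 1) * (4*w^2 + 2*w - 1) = -12*w^5 - 30*w^4 - w^3 + 6*w^2 - 4*w + 1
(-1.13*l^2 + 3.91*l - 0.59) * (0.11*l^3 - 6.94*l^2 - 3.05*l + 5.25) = -0.1243*l^5 + 8.2723*l^4 - 23.7538*l^3 - 13.7634*l^2 + 22.327*l - 3.0975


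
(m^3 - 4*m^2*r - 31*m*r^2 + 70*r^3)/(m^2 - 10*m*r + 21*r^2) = (-m^2 - 3*m*r + 10*r^2)/(-m + 3*r)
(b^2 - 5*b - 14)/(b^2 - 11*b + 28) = (b + 2)/(b - 4)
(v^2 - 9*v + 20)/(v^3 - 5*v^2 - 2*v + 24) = (v - 5)/(v^2 - v - 6)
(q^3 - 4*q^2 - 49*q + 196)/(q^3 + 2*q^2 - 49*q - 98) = (q - 4)/(q + 2)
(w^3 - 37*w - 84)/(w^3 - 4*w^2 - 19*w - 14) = (w^2 + 7*w + 12)/(w^2 + 3*w + 2)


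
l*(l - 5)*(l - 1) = l^3 - 6*l^2 + 5*l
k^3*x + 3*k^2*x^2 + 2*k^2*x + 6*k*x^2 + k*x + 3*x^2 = (k + 1)*(k + 3*x)*(k*x + x)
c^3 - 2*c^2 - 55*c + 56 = (c - 8)*(c - 1)*(c + 7)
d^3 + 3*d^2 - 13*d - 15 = (d - 3)*(d + 1)*(d + 5)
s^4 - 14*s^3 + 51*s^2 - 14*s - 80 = (s - 8)*(s - 5)*(s - 2)*(s + 1)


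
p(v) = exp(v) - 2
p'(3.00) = 20.09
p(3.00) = 18.09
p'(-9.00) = 0.00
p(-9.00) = -2.00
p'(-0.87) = 0.42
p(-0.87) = -1.58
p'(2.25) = 9.49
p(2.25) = 7.49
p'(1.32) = 3.74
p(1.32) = 1.74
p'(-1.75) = 0.17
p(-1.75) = -1.83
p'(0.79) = 2.20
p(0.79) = 0.20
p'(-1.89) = 0.15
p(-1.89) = -1.85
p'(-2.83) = 0.06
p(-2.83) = -1.94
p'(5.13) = 169.02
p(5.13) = 167.02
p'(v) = exp(v)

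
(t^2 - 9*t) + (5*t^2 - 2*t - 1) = 6*t^2 - 11*t - 1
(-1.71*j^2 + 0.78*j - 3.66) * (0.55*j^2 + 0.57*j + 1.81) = -0.9405*j^4 - 0.5457*j^3 - 4.6635*j^2 - 0.6744*j - 6.6246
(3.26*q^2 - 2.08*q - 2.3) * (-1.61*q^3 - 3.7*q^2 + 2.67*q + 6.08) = -5.2486*q^5 - 8.7132*q^4 + 20.1032*q^3 + 22.7772*q^2 - 18.7874*q - 13.984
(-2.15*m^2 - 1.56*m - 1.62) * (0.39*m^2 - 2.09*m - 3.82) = -0.8385*m^4 + 3.8851*m^3 + 10.8416*m^2 + 9.345*m + 6.1884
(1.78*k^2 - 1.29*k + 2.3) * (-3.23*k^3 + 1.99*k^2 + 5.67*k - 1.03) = -5.7494*k^5 + 7.7089*k^4 + 0.0965000000000016*k^3 - 4.5707*k^2 + 14.3697*k - 2.369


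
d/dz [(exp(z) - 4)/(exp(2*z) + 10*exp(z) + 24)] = (-2*(exp(z) - 4)*(exp(z) + 5) + exp(2*z) + 10*exp(z) + 24)*exp(z)/(exp(2*z) + 10*exp(z) + 24)^2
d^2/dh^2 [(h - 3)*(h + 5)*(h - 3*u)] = 6*h - 6*u + 4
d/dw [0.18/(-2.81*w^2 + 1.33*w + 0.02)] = (1.0116*w - 0.2394)/(-2.81*w^2 + 1.33*w + 0.02)^2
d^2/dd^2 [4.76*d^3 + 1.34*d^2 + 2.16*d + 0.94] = 28.56*d + 2.68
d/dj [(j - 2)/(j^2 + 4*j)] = (-j^2 + 4*j + 8)/(j^2*(j^2 + 8*j + 16))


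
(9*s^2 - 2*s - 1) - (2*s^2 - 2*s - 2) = 7*s^2 + 1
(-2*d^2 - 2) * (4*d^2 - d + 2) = -8*d^4 + 2*d^3 - 12*d^2 + 2*d - 4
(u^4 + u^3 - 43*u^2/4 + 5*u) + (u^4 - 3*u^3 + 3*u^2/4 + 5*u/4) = 2*u^4 - 2*u^3 - 10*u^2 + 25*u/4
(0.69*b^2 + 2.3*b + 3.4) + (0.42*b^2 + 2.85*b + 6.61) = 1.11*b^2 + 5.15*b + 10.01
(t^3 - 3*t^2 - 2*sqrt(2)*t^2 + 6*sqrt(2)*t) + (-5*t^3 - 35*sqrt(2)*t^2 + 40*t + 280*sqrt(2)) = -4*t^3 - 37*sqrt(2)*t^2 - 3*t^2 + 6*sqrt(2)*t + 40*t + 280*sqrt(2)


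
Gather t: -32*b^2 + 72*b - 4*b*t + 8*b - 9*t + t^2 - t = -32*b^2 + 80*b + t^2 + t*(-4*b - 10)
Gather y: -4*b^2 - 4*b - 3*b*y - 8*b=-4*b^2 - 3*b*y - 12*b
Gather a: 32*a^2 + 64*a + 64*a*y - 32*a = 32*a^2 + a*(64*y + 32)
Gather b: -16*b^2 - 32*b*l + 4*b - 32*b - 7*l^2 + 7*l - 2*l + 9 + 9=-16*b^2 + b*(-32*l - 28) - 7*l^2 + 5*l + 18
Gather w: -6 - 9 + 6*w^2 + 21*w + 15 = 6*w^2 + 21*w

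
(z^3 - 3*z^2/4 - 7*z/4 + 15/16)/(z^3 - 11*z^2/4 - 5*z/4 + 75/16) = (2*z - 1)/(2*z - 5)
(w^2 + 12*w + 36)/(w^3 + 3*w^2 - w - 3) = (w^2 + 12*w + 36)/(w^3 + 3*w^2 - w - 3)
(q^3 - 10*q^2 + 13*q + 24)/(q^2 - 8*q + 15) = (q^2 - 7*q - 8)/(q - 5)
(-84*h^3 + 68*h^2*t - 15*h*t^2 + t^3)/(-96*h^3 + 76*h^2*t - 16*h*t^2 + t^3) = (-7*h + t)/(-8*h + t)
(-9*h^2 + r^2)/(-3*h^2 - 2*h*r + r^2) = (3*h + r)/(h + r)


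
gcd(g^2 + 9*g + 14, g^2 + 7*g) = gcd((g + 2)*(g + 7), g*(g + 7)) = g + 7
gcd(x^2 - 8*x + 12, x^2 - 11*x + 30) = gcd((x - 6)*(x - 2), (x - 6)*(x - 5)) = x - 6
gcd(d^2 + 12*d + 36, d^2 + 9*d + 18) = d + 6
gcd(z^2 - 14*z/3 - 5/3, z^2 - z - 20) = z - 5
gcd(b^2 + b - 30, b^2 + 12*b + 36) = b + 6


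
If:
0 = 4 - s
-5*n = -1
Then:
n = 1/5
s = 4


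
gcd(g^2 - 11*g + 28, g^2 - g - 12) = g - 4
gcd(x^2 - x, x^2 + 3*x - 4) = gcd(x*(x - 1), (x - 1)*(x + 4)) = x - 1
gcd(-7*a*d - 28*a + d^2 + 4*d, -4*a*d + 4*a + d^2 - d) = 1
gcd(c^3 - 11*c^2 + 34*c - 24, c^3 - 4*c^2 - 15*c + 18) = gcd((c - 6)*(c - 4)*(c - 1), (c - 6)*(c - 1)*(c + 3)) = c^2 - 7*c + 6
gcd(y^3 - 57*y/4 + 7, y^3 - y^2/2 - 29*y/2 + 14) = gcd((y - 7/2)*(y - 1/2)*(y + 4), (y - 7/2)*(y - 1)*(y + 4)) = y^2 + y/2 - 14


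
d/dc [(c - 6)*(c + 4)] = 2*c - 2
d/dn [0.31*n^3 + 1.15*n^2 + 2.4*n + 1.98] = 0.93*n^2 + 2.3*n + 2.4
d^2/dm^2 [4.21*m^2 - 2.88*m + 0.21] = 8.42000000000000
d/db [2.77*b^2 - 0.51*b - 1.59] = 5.54*b - 0.51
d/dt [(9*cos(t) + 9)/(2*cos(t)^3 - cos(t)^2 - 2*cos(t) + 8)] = 9*(-35*sin(t) + 5*sin(3*t) + 2*sin(4*t))/(cos(t) + cos(2*t) - cos(3*t) - 15)^2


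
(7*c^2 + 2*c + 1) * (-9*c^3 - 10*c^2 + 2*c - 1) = -63*c^5 - 88*c^4 - 15*c^3 - 13*c^2 - 1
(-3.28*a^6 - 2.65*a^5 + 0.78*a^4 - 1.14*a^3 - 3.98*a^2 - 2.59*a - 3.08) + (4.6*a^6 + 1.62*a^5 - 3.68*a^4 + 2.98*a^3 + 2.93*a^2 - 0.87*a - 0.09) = 1.32*a^6 - 1.03*a^5 - 2.9*a^4 + 1.84*a^3 - 1.05*a^2 - 3.46*a - 3.17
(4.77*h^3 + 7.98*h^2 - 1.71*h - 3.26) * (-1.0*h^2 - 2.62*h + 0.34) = -4.77*h^5 - 20.4774*h^4 - 17.5758*h^3 + 10.4534*h^2 + 7.9598*h - 1.1084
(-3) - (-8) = 5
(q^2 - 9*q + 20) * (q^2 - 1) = q^4 - 9*q^3 + 19*q^2 + 9*q - 20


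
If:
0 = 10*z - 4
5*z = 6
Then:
No Solution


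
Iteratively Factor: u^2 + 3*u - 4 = (u + 4)*(u - 1)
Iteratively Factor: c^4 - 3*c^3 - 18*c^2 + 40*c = (c - 5)*(c^3 + 2*c^2 - 8*c) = (c - 5)*(c - 2)*(c^2 + 4*c) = (c - 5)*(c - 2)*(c + 4)*(c)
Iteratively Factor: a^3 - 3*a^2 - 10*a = (a)*(a^2 - 3*a - 10) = a*(a + 2)*(a - 5)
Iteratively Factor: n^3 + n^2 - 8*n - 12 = (n + 2)*(n^2 - n - 6) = (n - 3)*(n + 2)*(n + 2)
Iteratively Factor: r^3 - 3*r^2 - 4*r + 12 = (r - 2)*(r^2 - r - 6) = (r - 2)*(r + 2)*(r - 3)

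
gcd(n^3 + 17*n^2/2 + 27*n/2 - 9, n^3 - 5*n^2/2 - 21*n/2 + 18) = n + 3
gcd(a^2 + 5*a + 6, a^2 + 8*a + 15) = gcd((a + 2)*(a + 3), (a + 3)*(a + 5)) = a + 3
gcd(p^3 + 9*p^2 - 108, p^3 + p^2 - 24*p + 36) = p^2 + 3*p - 18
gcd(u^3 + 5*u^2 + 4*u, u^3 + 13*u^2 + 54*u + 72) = u + 4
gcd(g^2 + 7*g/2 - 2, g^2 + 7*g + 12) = g + 4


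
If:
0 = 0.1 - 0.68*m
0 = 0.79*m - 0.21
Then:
No Solution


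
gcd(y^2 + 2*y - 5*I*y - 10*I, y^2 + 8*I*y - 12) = 1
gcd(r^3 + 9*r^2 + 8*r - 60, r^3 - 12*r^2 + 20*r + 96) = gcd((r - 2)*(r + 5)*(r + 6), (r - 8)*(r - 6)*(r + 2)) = 1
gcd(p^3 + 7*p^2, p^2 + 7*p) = p^2 + 7*p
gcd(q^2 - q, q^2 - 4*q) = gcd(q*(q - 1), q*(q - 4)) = q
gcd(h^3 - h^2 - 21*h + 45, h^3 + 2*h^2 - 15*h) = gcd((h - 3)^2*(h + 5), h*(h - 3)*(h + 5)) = h^2 + 2*h - 15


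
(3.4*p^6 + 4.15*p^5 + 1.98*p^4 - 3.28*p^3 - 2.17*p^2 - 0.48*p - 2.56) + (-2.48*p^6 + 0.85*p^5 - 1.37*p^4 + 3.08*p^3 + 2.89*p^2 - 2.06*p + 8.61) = 0.92*p^6 + 5.0*p^5 + 0.61*p^4 - 0.2*p^3 + 0.72*p^2 - 2.54*p + 6.05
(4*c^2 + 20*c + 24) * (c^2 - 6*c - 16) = 4*c^4 - 4*c^3 - 160*c^2 - 464*c - 384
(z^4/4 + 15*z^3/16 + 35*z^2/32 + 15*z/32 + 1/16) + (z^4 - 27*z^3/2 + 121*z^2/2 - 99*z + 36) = 5*z^4/4 - 201*z^3/16 + 1971*z^2/32 - 3153*z/32 + 577/16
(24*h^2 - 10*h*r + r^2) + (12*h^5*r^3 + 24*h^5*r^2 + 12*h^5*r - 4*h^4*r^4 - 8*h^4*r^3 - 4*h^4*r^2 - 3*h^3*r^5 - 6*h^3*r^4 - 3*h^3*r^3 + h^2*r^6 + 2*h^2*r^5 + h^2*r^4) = 12*h^5*r^3 + 24*h^5*r^2 + 12*h^5*r - 4*h^4*r^4 - 8*h^4*r^3 - 4*h^4*r^2 - 3*h^3*r^5 - 6*h^3*r^4 - 3*h^3*r^3 + h^2*r^6 + 2*h^2*r^5 + h^2*r^4 + 24*h^2 - 10*h*r + r^2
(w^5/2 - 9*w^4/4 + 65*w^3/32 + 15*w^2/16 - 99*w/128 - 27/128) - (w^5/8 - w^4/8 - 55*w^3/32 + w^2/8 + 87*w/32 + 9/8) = 3*w^5/8 - 17*w^4/8 + 15*w^3/4 + 13*w^2/16 - 447*w/128 - 171/128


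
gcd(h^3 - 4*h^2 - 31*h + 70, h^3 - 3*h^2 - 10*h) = 1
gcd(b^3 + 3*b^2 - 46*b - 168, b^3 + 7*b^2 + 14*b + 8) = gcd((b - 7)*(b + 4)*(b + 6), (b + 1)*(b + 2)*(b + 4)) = b + 4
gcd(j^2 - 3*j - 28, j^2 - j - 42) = j - 7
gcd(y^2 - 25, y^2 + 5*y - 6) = 1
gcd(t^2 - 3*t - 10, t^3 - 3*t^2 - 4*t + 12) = t + 2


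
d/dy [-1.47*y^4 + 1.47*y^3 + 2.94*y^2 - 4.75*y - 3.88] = -5.88*y^3 + 4.41*y^2 + 5.88*y - 4.75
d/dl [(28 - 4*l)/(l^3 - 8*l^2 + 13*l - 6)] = 4*(2*l^2 - 27*l + 85)/(l^5 - 15*l^4 + 75*l^3 - 145*l^2 + 120*l - 36)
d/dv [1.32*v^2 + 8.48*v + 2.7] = 2.64*v + 8.48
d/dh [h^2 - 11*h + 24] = 2*h - 11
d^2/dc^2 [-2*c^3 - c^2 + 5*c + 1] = -12*c - 2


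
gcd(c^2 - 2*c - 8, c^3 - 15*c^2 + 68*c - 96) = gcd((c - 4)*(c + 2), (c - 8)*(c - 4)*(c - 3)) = c - 4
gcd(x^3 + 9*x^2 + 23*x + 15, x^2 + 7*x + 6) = x + 1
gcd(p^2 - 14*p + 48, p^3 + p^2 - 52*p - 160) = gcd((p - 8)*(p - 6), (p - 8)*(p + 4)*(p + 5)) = p - 8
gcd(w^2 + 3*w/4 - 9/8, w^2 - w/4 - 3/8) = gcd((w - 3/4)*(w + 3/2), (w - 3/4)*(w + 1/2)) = w - 3/4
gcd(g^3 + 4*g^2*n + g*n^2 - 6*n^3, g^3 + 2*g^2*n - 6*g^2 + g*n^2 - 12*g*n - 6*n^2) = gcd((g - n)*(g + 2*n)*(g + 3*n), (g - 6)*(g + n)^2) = 1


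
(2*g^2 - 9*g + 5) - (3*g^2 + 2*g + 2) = -g^2 - 11*g + 3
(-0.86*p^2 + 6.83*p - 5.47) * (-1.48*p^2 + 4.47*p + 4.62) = 1.2728*p^4 - 13.9526*p^3 + 34.6525*p^2 + 7.1037*p - 25.2714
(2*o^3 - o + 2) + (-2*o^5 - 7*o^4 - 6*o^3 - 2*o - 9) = -2*o^5 - 7*o^4 - 4*o^3 - 3*o - 7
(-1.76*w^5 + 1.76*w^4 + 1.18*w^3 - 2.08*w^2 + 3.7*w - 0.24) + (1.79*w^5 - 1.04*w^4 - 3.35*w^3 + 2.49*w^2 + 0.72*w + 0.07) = 0.03*w^5 + 0.72*w^4 - 2.17*w^3 + 0.41*w^2 + 4.42*w - 0.17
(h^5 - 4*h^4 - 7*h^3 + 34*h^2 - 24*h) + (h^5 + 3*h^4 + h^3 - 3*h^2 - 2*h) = 2*h^5 - h^4 - 6*h^3 + 31*h^2 - 26*h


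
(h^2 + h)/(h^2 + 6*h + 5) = h/(h + 5)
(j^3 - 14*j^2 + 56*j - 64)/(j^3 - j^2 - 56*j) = (j^2 - 6*j + 8)/(j*(j + 7))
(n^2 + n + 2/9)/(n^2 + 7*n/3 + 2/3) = (n + 2/3)/(n + 2)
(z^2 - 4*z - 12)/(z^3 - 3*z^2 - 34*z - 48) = (z - 6)/(z^2 - 5*z - 24)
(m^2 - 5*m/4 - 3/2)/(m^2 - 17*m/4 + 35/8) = 2*(4*m^2 - 5*m - 6)/(8*m^2 - 34*m + 35)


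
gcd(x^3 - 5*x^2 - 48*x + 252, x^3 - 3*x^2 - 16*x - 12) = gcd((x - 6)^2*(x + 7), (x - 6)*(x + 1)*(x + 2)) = x - 6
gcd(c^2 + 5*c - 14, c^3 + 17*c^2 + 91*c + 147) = c + 7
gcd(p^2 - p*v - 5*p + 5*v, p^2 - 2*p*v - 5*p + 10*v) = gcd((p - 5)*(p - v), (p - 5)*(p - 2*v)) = p - 5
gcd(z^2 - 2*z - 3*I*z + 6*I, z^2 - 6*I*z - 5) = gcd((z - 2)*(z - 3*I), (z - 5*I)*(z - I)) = 1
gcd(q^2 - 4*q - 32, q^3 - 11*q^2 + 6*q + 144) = q - 8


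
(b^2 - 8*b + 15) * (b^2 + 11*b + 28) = b^4 + 3*b^3 - 45*b^2 - 59*b + 420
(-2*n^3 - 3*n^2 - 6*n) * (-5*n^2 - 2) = 10*n^5 + 15*n^4 + 34*n^3 + 6*n^2 + 12*n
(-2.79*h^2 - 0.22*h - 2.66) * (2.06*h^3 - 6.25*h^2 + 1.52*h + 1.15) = -5.7474*h^5 + 16.9843*h^4 - 8.3454*h^3 + 13.0821*h^2 - 4.2962*h - 3.059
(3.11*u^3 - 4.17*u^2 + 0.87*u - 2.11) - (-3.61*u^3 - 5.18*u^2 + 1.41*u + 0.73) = 6.72*u^3 + 1.01*u^2 - 0.54*u - 2.84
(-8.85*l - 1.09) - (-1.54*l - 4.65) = 3.56 - 7.31*l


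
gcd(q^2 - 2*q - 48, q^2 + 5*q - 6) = q + 6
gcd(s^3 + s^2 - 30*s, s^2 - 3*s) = s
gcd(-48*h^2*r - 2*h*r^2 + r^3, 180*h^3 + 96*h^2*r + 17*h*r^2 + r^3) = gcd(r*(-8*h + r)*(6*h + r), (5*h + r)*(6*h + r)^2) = 6*h + r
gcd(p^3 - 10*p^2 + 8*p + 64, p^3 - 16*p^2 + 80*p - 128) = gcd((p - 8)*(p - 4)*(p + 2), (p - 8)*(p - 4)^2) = p^2 - 12*p + 32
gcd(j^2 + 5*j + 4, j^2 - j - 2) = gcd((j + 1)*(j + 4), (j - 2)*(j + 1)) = j + 1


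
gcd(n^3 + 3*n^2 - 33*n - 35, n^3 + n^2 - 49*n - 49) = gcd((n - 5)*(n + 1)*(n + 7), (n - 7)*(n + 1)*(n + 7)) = n^2 + 8*n + 7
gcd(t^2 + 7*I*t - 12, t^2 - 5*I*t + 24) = t + 3*I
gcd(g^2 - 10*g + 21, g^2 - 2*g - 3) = g - 3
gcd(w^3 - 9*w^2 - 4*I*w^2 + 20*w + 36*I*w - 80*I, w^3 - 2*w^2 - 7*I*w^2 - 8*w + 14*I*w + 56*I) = w - 4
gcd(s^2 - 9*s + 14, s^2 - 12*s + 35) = s - 7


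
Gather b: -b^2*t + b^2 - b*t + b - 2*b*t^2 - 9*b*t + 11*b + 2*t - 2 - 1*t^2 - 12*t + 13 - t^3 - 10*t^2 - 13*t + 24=b^2*(1 - t) + b*(-2*t^2 - 10*t + 12) - t^3 - 11*t^2 - 23*t + 35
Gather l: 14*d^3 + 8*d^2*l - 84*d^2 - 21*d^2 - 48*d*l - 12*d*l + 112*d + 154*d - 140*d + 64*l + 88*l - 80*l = 14*d^3 - 105*d^2 + 126*d + l*(8*d^2 - 60*d + 72)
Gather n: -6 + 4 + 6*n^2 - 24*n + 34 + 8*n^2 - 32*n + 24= 14*n^2 - 56*n + 56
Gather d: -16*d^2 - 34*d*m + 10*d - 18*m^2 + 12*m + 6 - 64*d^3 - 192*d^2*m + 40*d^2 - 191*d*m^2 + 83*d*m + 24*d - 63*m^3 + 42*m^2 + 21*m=-64*d^3 + d^2*(24 - 192*m) + d*(-191*m^2 + 49*m + 34) - 63*m^3 + 24*m^2 + 33*m + 6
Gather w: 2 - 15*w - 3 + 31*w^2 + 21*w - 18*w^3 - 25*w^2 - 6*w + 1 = -18*w^3 + 6*w^2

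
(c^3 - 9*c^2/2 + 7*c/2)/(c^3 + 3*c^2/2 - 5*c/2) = (2*c - 7)/(2*c + 5)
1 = 1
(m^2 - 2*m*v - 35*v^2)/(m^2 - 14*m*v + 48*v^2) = (m^2 - 2*m*v - 35*v^2)/(m^2 - 14*m*v + 48*v^2)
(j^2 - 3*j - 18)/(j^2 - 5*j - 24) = (j - 6)/(j - 8)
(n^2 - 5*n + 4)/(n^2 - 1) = (n - 4)/(n + 1)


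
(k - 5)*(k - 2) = k^2 - 7*k + 10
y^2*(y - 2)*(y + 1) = y^4 - y^3 - 2*y^2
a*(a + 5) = a^2 + 5*a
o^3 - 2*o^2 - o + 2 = (o - 2)*(o - 1)*(o + 1)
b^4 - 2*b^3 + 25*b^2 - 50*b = b*(b - 2)*(b - 5*I)*(b + 5*I)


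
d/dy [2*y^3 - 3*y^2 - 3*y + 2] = 6*y^2 - 6*y - 3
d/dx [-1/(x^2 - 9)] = 2*x/(x^2 - 9)^2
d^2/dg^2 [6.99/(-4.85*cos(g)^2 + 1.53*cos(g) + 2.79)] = (-657.6891*(1 - cos(g)^2)^2 + 155.607885*cos(g)^3 - 723.548181*cos(g)^2 - 281.377557*cos(g) + 879.585252)/(-4.85*cos(g)^2 + 1.53*cos(g) + 2.79)^3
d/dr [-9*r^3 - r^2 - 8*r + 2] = -27*r^2 - 2*r - 8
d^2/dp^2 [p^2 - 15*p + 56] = 2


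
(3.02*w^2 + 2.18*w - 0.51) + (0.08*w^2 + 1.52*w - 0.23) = 3.1*w^2 + 3.7*w - 0.74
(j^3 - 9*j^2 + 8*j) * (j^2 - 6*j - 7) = j^5 - 15*j^4 + 55*j^3 + 15*j^2 - 56*j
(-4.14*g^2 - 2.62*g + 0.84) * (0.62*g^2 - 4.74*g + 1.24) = -2.5668*g^4 + 17.9992*g^3 + 7.806*g^2 - 7.2304*g + 1.0416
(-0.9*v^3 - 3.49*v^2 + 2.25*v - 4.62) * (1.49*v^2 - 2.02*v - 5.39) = -1.341*v^5 - 3.3821*v^4 + 15.2533*v^3 + 7.3823*v^2 - 2.7951*v + 24.9018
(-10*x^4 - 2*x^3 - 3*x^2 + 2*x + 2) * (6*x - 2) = -60*x^5 + 8*x^4 - 14*x^3 + 18*x^2 + 8*x - 4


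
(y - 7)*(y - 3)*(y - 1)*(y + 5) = y^4 - 6*y^3 - 24*y^2 + 134*y - 105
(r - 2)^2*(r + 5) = r^3 + r^2 - 16*r + 20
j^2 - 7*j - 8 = (j - 8)*(j + 1)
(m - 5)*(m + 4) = m^2 - m - 20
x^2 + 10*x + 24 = (x + 4)*(x + 6)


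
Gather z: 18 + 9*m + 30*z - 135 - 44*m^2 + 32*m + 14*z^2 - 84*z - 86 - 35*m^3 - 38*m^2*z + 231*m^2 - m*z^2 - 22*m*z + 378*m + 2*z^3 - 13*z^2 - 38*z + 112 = -35*m^3 + 187*m^2 + 419*m + 2*z^3 + z^2*(1 - m) + z*(-38*m^2 - 22*m - 92) - 91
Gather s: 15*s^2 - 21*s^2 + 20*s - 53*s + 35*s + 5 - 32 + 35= -6*s^2 + 2*s + 8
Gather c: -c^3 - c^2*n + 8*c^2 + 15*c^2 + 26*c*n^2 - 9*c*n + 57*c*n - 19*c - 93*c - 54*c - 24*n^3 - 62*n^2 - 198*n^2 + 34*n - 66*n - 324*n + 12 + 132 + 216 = -c^3 + c^2*(23 - n) + c*(26*n^2 + 48*n - 166) - 24*n^3 - 260*n^2 - 356*n + 360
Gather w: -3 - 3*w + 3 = -3*w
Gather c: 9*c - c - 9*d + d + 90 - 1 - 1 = 8*c - 8*d + 88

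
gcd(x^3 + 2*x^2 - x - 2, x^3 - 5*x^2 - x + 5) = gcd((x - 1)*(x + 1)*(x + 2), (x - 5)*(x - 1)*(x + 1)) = x^2 - 1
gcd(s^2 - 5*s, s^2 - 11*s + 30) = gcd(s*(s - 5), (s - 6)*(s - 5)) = s - 5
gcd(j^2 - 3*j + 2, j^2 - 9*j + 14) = j - 2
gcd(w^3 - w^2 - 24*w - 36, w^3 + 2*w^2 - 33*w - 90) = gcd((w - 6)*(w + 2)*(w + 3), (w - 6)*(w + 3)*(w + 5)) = w^2 - 3*w - 18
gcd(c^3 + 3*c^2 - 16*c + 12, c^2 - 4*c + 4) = c - 2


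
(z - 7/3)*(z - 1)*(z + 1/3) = z^3 - 3*z^2 + 11*z/9 + 7/9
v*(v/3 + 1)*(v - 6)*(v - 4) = v^4/3 - 7*v^3/3 - 2*v^2 + 24*v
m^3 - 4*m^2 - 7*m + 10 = (m - 5)*(m - 1)*(m + 2)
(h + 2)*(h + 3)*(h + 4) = h^3 + 9*h^2 + 26*h + 24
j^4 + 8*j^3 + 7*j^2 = j^2*(j + 1)*(j + 7)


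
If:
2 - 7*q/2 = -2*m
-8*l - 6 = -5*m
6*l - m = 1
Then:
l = 1/2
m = 2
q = 12/7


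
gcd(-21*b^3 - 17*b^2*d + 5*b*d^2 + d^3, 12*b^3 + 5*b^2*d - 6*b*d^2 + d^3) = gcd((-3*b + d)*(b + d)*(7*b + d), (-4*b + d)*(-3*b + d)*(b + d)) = 3*b^2 + 2*b*d - d^2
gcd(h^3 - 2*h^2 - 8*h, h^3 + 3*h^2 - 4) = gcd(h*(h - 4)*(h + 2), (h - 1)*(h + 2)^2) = h + 2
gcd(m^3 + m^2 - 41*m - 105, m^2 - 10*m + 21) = m - 7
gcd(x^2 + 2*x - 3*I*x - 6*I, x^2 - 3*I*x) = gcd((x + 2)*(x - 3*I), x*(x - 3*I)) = x - 3*I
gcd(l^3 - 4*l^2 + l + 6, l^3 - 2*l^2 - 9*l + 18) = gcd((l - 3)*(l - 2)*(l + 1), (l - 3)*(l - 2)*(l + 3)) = l^2 - 5*l + 6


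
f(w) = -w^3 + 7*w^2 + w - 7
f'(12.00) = -263.00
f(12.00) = -715.00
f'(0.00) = 1.00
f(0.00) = -7.00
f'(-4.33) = -115.87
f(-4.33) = 201.10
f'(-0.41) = -5.24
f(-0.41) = -6.16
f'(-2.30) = -47.07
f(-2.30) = 39.90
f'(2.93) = 16.27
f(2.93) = 30.87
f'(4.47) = 3.64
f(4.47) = 48.02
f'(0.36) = 5.65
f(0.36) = -5.78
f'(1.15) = 13.13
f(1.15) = 1.89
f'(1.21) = 13.55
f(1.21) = 2.69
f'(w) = -3*w^2 + 14*w + 1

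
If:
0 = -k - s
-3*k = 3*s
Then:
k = -s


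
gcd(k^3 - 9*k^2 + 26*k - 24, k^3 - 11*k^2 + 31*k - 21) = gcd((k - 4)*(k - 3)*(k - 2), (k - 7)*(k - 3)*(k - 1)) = k - 3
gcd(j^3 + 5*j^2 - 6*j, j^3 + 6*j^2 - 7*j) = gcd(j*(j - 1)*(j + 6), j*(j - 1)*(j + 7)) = j^2 - j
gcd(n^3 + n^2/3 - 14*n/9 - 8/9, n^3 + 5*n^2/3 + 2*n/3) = n^2 + 5*n/3 + 2/3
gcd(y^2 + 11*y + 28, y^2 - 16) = y + 4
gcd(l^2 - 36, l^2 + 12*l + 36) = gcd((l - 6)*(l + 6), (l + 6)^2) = l + 6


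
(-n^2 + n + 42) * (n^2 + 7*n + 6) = -n^4 - 6*n^3 + 43*n^2 + 300*n + 252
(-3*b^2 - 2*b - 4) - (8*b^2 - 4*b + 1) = -11*b^2 + 2*b - 5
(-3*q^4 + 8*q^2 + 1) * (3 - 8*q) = 24*q^5 - 9*q^4 - 64*q^3 + 24*q^2 - 8*q + 3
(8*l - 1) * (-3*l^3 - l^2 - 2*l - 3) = -24*l^4 - 5*l^3 - 15*l^2 - 22*l + 3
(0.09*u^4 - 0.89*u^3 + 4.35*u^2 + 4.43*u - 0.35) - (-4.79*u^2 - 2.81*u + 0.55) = 0.09*u^4 - 0.89*u^3 + 9.14*u^2 + 7.24*u - 0.9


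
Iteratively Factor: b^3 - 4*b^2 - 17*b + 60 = (b - 5)*(b^2 + b - 12) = (b - 5)*(b - 3)*(b + 4)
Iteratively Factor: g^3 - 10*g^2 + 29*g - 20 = (g - 4)*(g^2 - 6*g + 5) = (g - 5)*(g - 4)*(g - 1)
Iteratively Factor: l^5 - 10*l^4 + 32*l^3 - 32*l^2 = (l - 4)*(l^4 - 6*l^3 + 8*l^2) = l*(l - 4)*(l^3 - 6*l^2 + 8*l) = l*(l - 4)^2*(l^2 - 2*l) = l*(l - 4)^2*(l - 2)*(l)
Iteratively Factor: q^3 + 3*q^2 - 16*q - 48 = (q - 4)*(q^2 + 7*q + 12) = (q - 4)*(q + 3)*(q + 4)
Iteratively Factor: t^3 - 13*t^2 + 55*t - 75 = (t - 3)*(t^2 - 10*t + 25) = (t - 5)*(t - 3)*(t - 5)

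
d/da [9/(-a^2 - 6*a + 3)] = 18*(a + 3)/(a^2 + 6*a - 3)^2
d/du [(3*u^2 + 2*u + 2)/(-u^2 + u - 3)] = (5*u^2 - 14*u - 8)/(u^4 - 2*u^3 + 7*u^2 - 6*u + 9)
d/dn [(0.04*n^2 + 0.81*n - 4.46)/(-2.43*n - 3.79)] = (-0.0972*n^2 - 0.3032*n - 13.9077)/(5.9049*n^2 + 18.4194*n + 14.3641)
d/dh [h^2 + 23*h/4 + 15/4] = 2*h + 23/4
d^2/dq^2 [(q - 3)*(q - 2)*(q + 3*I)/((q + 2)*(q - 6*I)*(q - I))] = (q^6*(-14 + 20*I) + q^5*(72 - 6*I) + q^4*(-846 - 528*I) + q^3*(-1000 + 3050*I) + q^2*(6624 - 3708*I) + q*(-7344 - 15768*I) - 10368 - 3888*I)/(q^9 + q^8*(6 - 21*I) + q^7*(-153 - 126*I) + q^6*(-982 + 343*I) + q^5*(-990 + 3402*I) + q^4*(4620 + 6384*I) + q^3*(11664 + 224*I) + q^2*(6624 - 9072*I) + q*(-2592 - 6048*I) - 1728)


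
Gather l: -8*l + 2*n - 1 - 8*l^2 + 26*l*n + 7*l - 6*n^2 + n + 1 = -8*l^2 + l*(26*n - 1) - 6*n^2 + 3*n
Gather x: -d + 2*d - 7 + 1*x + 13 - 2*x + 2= d - x + 8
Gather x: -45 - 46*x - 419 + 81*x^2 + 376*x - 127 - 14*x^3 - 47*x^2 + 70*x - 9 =-14*x^3 + 34*x^2 + 400*x - 600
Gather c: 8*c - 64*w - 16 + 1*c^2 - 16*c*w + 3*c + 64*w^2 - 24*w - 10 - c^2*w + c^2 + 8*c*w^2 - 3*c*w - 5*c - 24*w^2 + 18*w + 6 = c^2*(2 - w) + c*(8*w^2 - 19*w + 6) + 40*w^2 - 70*w - 20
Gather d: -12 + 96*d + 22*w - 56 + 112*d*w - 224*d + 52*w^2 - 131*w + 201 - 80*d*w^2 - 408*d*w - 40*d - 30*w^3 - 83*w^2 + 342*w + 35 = d*(-80*w^2 - 296*w - 168) - 30*w^3 - 31*w^2 + 233*w + 168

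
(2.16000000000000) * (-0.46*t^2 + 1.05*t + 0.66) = -0.9936*t^2 + 2.268*t + 1.4256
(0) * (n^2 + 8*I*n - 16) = 0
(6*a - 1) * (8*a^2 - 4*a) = 48*a^3 - 32*a^2 + 4*a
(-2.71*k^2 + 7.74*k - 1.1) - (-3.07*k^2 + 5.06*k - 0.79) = 0.36*k^2 + 2.68*k - 0.31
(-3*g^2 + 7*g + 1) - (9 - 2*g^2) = -g^2 + 7*g - 8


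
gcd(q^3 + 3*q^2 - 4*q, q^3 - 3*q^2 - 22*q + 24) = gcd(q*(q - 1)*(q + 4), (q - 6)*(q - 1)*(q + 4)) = q^2 + 3*q - 4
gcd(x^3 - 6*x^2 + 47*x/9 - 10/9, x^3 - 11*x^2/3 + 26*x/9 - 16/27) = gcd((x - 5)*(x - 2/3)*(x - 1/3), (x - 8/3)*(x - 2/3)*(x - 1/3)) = x^2 - x + 2/9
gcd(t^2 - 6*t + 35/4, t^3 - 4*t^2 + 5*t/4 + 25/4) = t - 5/2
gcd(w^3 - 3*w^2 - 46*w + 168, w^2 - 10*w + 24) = w^2 - 10*w + 24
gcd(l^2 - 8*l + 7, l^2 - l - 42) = l - 7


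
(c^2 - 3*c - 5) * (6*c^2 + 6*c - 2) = 6*c^4 - 12*c^3 - 50*c^2 - 24*c + 10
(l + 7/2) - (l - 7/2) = 7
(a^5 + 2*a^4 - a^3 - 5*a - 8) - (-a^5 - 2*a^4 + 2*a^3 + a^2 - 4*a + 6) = 2*a^5 + 4*a^4 - 3*a^3 - a^2 - a - 14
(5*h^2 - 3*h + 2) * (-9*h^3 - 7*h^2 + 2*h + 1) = -45*h^5 - 8*h^4 + 13*h^3 - 15*h^2 + h + 2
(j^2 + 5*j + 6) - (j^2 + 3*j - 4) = 2*j + 10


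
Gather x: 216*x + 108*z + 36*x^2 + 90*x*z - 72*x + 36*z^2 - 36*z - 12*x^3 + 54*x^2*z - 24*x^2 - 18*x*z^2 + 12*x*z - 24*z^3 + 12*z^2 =-12*x^3 + x^2*(54*z + 12) + x*(-18*z^2 + 102*z + 144) - 24*z^3 + 48*z^2 + 72*z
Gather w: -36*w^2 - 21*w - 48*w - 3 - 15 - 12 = -36*w^2 - 69*w - 30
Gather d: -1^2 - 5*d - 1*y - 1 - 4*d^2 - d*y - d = -4*d^2 + d*(-y - 6) - y - 2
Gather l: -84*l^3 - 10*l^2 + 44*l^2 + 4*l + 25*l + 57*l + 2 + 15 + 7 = -84*l^3 + 34*l^2 + 86*l + 24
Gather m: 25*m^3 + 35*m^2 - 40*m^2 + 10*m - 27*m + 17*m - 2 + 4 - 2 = 25*m^3 - 5*m^2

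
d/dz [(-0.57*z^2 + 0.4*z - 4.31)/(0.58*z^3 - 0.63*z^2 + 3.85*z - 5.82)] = (0.3306*z^4 - 0.464*z^3 + 5.5569*z^2 + 1.2042*z + 14.2655)/(0.3364*z^6 - 0.7308*z^5 + 4.8629*z^4 - 11.6022*z^3 + 22.1557*z^2 - 44.814*z + 33.8724)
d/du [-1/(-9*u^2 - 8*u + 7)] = 2*(-9*u - 4)/(9*u^2 + 8*u - 7)^2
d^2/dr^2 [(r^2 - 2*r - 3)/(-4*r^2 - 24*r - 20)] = 4/(r^3 + 15*r^2 + 75*r + 125)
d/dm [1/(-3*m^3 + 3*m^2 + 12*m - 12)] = (3*m^2 - 2*m - 4)/(3*(m^3 - m^2 - 4*m + 4)^2)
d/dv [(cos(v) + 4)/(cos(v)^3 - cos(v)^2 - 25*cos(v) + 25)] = (-13*cos(v) + 11*cos(2*v) + cos(3*v) - 239)*sin(v)/(2*(cos(v)^3 - cos(v)^2 - 25*cos(v) + 25)^2)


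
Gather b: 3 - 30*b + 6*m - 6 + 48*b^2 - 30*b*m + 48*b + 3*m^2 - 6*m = 48*b^2 + b*(18 - 30*m) + 3*m^2 - 3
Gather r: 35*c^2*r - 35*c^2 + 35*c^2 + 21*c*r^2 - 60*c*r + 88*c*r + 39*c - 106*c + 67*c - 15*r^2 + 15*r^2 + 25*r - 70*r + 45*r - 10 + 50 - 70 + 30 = 21*c*r^2 + r*(35*c^2 + 28*c)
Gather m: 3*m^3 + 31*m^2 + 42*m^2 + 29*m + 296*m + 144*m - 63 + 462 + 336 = 3*m^3 + 73*m^2 + 469*m + 735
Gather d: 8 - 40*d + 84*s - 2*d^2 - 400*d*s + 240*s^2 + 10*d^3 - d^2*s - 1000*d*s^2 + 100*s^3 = 10*d^3 + d^2*(-s - 2) + d*(-1000*s^2 - 400*s - 40) + 100*s^3 + 240*s^2 + 84*s + 8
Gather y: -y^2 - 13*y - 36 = -y^2 - 13*y - 36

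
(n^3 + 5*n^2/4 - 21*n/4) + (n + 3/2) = n^3 + 5*n^2/4 - 17*n/4 + 3/2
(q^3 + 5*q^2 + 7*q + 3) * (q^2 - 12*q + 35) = q^5 - 7*q^4 - 18*q^3 + 94*q^2 + 209*q + 105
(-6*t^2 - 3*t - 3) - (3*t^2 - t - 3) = -9*t^2 - 2*t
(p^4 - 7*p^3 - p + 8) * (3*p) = 3*p^5 - 21*p^4 - 3*p^2 + 24*p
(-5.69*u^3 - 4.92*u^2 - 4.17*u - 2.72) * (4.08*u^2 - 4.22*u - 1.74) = -23.2152*u^5 + 3.9382*u^4 + 13.6494*u^3 + 15.0606*u^2 + 18.7342*u + 4.7328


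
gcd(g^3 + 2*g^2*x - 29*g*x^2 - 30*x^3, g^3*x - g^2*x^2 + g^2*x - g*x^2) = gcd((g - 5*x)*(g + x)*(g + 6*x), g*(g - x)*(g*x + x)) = 1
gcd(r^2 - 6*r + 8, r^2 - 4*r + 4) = r - 2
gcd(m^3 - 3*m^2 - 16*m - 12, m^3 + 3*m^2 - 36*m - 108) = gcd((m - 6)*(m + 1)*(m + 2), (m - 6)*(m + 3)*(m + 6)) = m - 6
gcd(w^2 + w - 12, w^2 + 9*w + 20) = w + 4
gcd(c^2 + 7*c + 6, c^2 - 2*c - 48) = c + 6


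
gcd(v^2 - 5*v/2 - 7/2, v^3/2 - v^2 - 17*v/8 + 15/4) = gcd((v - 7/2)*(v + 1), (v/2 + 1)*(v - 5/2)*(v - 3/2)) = 1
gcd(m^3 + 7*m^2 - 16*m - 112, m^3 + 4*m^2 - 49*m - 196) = m^2 + 11*m + 28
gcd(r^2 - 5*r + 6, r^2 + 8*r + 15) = 1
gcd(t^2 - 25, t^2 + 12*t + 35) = t + 5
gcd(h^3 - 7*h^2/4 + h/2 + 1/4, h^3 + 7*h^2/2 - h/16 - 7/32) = h + 1/4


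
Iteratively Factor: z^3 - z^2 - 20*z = (z + 4)*(z^2 - 5*z) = z*(z + 4)*(z - 5)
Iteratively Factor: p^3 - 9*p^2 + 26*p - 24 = (p - 2)*(p^2 - 7*p + 12) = (p - 3)*(p - 2)*(p - 4)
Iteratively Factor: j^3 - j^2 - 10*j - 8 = (j - 4)*(j^2 + 3*j + 2) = (j - 4)*(j + 2)*(j + 1)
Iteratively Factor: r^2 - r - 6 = (r + 2)*(r - 3)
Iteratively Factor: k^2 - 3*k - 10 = (k + 2)*(k - 5)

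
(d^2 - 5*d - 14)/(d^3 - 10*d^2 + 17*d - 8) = (d^2 - 5*d - 14)/(d^3 - 10*d^2 + 17*d - 8)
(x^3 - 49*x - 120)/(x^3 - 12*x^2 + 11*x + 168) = (x + 5)/(x - 7)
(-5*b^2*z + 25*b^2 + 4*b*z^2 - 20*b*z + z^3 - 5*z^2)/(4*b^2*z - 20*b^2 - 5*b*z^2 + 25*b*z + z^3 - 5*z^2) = (5*b + z)/(-4*b + z)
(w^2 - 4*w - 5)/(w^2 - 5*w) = (w + 1)/w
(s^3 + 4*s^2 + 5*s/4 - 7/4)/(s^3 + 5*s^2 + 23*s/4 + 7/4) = (2*s - 1)/(2*s + 1)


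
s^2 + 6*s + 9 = (s + 3)^2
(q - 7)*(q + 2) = q^2 - 5*q - 14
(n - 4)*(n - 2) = n^2 - 6*n + 8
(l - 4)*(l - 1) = l^2 - 5*l + 4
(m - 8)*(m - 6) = m^2 - 14*m + 48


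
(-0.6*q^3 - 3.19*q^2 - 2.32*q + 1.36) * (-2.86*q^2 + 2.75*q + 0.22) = 1.716*q^5 + 7.4734*q^4 - 2.2693*q^3 - 10.9714*q^2 + 3.2296*q + 0.2992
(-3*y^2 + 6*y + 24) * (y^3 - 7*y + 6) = -3*y^5 + 6*y^4 + 45*y^3 - 60*y^2 - 132*y + 144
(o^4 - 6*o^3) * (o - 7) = o^5 - 13*o^4 + 42*o^3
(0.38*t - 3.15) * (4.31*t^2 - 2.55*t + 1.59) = 1.6378*t^3 - 14.5455*t^2 + 8.6367*t - 5.0085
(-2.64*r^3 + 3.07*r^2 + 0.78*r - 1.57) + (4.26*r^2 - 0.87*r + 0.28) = -2.64*r^3 + 7.33*r^2 - 0.09*r - 1.29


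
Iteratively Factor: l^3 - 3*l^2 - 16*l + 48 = (l + 4)*(l^2 - 7*l + 12) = (l - 3)*(l + 4)*(l - 4)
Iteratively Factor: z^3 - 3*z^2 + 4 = (z - 2)*(z^2 - z - 2) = (z - 2)*(z + 1)*(z - 2)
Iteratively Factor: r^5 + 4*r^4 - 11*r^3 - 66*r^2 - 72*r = (r)*(r^4 + 4*r^3 - 11*r^2 - 66*r - 72) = r*(r - 4)*(r^3 + 8*r^2 + 21*r + 18) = r*(r - 4)*(r + 2)*(r^2 + 6*r + 9) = r*(r - 4)*(r + 2)*(r + 3)*(r + 3)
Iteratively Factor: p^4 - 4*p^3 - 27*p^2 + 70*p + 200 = (p - 5)*(p^3 + p^2 - 22*p - 40) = (p - 5)*(p + 2)*(p^2 - p - 20) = (p - 5)*(p + 2)*(p + 4)*(p - 5)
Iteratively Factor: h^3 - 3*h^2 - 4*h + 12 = (h - 3)*(h^2 - 4) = (h - 3)*(h - 2)*(h + 2)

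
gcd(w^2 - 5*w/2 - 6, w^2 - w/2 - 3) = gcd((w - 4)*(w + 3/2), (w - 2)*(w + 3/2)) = w + 3/2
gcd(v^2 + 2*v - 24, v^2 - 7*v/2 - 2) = v - 4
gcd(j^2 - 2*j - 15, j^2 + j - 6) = j + 3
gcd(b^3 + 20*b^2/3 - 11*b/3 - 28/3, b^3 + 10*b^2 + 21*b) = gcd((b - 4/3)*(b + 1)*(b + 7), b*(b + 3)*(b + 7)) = b + 7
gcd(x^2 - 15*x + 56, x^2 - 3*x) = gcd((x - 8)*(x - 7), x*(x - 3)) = 1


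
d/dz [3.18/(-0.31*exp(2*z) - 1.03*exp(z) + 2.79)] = (1.9716*exp(z) + 3.2754)*exp(z)/(0.31*exp(2*z) + 1.03*exp(z) - 2.79)^2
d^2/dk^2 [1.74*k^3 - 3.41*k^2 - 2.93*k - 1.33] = 10.44*k - 6.82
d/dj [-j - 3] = -1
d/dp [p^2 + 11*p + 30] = 2*p + 11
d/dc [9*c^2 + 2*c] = 18*c + 2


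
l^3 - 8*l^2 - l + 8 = (l - 8)*(l - 1)*(l + 1)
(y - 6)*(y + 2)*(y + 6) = y^3 + 2*y^2 - 36*y - 72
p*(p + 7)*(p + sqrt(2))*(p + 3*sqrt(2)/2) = p^4 + 5*sqrt(2)*p^3/2 + 7*p^3 + 3*p^2 + 35*sqrt(2)*p^2/2 + 21*p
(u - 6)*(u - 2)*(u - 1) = u^3 - 9*u^2 + 20*u - 12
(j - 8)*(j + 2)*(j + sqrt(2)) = j^3 - 6*j^2 + sqrt(2)*j^2 - 16*j - 6*sqrt(2)*j - 16*sqrt(2)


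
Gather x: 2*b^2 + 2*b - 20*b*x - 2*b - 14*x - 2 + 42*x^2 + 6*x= 2*b^2 + 42*x^2 + x*(-20*b - 8) - 2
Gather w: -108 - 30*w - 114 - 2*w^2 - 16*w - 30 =-2*w^2 - 46*w - 252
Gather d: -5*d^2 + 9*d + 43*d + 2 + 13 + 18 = -5*d^2 + 52*d + 33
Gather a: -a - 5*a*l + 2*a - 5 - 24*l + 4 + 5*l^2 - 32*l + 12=a*(1 - 5*l) + 5*l^2 - 56*l + 11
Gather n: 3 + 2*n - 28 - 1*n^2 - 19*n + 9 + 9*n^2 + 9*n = 8*n^2 - 8*n - 16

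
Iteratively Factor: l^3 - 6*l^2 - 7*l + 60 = (l + 3)*(l^2 - 9*l + 20) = (l - 5)*(l + 3)*(l - 4)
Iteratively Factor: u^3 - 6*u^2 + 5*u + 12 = (u + 1)*(u^2 - 7*u + 12) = (u - 4)*(u + 1)*(u - 3)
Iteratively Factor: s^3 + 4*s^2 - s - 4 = (s - 1)*(s^2 + 5*s + 4) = (s - 1)*(s + 4)*(s + 1)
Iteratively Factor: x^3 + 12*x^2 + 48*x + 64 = (x + 4)*(x^2 + 8*x + 16) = (x + 4)^2*(x + 4)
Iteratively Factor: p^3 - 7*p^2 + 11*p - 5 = (p - 5)*(p^2 - 2*p + 1) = (p - 5)*(p - 1)*(p - 1)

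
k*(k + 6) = k^2 + 6*k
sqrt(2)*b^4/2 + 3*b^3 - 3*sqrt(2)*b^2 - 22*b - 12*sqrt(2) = (b - 2*sqrt(2))*(b + sqrt(2))*(b + 3*sqrt(2))*(sqrt(2)*b/2 + 1)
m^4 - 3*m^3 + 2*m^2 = m^2*(m - 2)*(m - 1)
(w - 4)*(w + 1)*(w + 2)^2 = w^4 + w^3 - 12*w^2 - 28*w - 16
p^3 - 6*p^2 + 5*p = p*(p - 5)*(p - 1)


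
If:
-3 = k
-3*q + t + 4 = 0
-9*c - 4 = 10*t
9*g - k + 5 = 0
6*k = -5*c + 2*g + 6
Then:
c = 40/9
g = -8/9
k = -3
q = -2/15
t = -22/5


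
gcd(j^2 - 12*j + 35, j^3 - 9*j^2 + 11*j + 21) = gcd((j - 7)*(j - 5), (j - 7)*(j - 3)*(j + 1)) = j - 7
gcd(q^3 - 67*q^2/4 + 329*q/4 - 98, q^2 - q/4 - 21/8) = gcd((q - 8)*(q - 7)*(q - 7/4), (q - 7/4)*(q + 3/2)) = q - 7/4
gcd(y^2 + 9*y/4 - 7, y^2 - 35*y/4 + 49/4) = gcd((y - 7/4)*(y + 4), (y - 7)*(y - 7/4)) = y - 7/4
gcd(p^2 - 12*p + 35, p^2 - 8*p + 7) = p - 7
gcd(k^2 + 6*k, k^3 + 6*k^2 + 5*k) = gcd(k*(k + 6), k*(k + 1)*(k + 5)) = k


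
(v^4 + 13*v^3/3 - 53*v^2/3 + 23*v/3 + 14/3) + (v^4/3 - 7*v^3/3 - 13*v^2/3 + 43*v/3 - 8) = 4*v^4/3 + 2*v^3 - 22*v^2 + 22*v - 10/3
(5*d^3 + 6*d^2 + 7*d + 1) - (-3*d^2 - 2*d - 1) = 5*d^3 + 9*d^2 + 9*d + 2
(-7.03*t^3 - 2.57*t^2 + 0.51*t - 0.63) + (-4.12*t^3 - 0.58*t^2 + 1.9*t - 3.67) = -11.15*t^3 - 3.15*t^2 + 2.41*t - 4.3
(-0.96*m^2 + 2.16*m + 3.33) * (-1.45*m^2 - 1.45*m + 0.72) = 1.392*m^4 - 1.74*m^3 - 8.6517*m^2 - 3.2733*m + 2.3976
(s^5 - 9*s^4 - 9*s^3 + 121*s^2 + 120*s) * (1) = s^5 - 9*s^4 - 9*s^3 + 121*s^2 + 120*s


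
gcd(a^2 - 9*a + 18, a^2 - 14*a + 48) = a - 6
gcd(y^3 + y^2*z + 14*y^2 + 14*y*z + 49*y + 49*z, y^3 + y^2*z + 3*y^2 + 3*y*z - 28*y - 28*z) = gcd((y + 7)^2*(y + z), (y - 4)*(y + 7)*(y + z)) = y^2 + y*z + 7*y + 7*z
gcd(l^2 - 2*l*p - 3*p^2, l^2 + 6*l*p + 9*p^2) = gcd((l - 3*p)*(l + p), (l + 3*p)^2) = 1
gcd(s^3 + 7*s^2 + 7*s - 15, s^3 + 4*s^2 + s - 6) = s^2 + 2*s - 3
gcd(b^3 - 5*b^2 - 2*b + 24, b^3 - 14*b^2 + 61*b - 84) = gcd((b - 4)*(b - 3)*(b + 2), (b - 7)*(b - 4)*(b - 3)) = b^2 - 7*b + 12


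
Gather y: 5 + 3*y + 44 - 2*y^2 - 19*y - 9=-2*y^2 - 16*y + 40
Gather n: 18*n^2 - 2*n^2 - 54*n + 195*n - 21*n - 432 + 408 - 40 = 16*n^2 + 120*n - 64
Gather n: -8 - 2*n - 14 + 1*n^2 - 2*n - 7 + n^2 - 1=2*n^2 - 4*n - 30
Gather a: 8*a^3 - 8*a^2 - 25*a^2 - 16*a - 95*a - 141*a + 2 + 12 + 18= 8*a^3 - 33*a^2 - 252*a + 32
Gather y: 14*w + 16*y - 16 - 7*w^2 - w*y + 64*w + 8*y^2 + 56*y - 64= -7*w^2 + 78*w + 8*y^2 + y*(72 - w) - 80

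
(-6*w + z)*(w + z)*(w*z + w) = -6*w^3*z - 6*w^3 - 5*w^2*z^2 - 5*w^2*z + w*z^3 + w*z^2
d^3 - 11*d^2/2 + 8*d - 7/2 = (d - 7/2)*(d - 1)^2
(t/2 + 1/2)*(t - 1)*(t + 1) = t^3/2 + t^2/2 - t/2 - 1/2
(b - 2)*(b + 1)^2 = b^3 - 3*b - 2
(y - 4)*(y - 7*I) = y^2 - 4*y - 7*I*y + 28*I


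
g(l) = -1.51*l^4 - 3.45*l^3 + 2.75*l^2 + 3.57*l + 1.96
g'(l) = -6.04*l^3 - 10.35*l^2 + 5.5*l + 3.57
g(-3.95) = -124.20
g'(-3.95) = 192.60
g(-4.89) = -409.73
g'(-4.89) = 435.44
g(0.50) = 3.91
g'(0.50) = 2.98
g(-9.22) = -8005.06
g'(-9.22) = 3807.04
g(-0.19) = 1.40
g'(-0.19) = 2.19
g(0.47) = 3.81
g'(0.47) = 3.24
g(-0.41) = 1.15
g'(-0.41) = -0.01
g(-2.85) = -5.64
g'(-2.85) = 43.65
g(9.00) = -12165.32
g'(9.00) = -5188.44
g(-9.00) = -7199.48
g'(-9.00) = 3518.88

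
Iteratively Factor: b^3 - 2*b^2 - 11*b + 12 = (b - 1)*(b^2 - b - 12) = (b - 1)*(b + 3)*(b - 4)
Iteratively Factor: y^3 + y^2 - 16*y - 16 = (y + 4)*(y^2 - 3*y - 4) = (y + 1)*(y + 4)*(y - 4)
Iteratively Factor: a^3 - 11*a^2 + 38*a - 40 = (a - 4)*(a^2 - 7*a + 10) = (a - 5)*(a - 4)*(a - 2)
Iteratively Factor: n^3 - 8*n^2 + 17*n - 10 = (n - 5)*(n^2 - 3*n + 2) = (n - 5)*(n - 2)*(n - 1)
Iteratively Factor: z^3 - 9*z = (z)*(z^2 - 9) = z*(z + 3)*(z - 3)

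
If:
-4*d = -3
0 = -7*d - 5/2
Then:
No Solution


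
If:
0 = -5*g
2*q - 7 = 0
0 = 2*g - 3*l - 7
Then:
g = 0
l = -7/3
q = 7/2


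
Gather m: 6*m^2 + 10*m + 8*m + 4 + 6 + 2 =6*m^2 + 18*m + 12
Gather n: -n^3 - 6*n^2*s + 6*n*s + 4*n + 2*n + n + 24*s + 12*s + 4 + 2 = -n^3 - 6*n^2*s + n*(6*s + 7) + 36*s + 6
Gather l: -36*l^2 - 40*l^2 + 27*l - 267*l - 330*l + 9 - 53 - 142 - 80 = -76*l^2 - 570*l - 266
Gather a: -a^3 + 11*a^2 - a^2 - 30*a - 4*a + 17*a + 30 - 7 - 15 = -a^3 + 10*a^2 - 17*a + 8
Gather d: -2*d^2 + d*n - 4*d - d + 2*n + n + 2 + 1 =-2*d^2 + d*(n - 5) + 3*n + 3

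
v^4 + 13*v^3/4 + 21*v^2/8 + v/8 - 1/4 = (v - 1/4)*(v + 1/2)*(v + 1)*(v + 2)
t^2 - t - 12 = (t - 4)*(t + 3)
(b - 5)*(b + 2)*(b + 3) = b^3 - 19*b - 30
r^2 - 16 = (r - 4)*(r + 4)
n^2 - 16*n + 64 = (n - 8)^2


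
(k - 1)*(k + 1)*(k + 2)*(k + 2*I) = k^4 + 2*k^3 + 2*I*k^3 - k^2 + 4*I*k^2 - 2*k - 2*I*k - 4*I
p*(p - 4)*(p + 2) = p^3 - 2*p^2 - 8*p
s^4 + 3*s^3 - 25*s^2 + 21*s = s*(s - 3)*(s - 1)*(s + 7)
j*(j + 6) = j^2 + 6*j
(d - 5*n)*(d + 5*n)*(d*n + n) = d^3*n + d^2*n - 25*d*n^3 - 25*n^3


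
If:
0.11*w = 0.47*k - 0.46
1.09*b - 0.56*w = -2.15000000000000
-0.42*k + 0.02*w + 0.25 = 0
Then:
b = -3.03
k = 0.50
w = -2.06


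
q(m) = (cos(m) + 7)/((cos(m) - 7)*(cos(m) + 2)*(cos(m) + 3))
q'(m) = -sin(m)/((cos(m) - 7)*(cos(m) + 2)*(cos(m) + 3)) + (cos(m) + 7)*sin(m)/((cos(m) - 7)*(cos(m) + 2)*(cos(m) + 3)^2) + (cos(m) + 7)*sin(m)/((cos(m) - 7)*(cos(m) + 2)^2*(cos(m) + 3)) + (cos(m) + 7)*sin(m)/((cos(m) - 7)^2*(cos(m) + 2)*(cos(m) + 3))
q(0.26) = -0.11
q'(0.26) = -0.01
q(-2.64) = -0.33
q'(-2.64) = 0.17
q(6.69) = -0.11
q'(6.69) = -0.01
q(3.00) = -0.37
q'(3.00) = -0.06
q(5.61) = -0.12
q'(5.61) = 0.02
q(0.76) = -0.12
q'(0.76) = -0.03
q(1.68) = -0.18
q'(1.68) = -0.10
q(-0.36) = -0.11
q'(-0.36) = 0.01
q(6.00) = -0.11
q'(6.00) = 0.01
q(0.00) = -0.11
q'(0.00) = 0.00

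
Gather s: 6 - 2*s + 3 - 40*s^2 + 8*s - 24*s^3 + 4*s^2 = -24*s^3 - 36*s^2 + 6*s + 9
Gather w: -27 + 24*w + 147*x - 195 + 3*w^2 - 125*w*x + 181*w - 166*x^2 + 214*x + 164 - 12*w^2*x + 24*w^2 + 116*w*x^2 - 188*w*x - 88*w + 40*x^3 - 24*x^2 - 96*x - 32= w^2*(27 - 12*x) + w*(116*x^2 - 313*x + 117) + 40*x^3 - 190*x^2 + 265*x - 90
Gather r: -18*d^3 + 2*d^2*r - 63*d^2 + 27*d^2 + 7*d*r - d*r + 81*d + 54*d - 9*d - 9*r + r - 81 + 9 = -18*d^3 - 36*d^2 + 126*d + r*(2*d^2 + 6*d - 8) - 72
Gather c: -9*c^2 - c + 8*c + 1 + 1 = -9*c^2 + 7*c + 2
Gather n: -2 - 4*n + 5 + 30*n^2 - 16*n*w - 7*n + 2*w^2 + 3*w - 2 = 30*n^2 + n*(-16*w - 11) + 2*w^2 + 3*w + 1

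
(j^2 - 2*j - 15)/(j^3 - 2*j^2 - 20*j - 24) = (-j^2 + 2*j + 15)/(-j^3 + 2*j^2 + 20*j + 24)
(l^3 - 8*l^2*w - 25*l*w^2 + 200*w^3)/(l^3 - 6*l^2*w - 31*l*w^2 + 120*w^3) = (-l + 5*w)/(-l + 3*w)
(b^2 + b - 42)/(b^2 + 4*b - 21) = (b - 6)/(b - 3)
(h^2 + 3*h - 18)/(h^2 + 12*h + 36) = (h - 3)/(h + 6)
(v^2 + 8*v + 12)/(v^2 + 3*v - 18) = (v + 2)/(v - 3)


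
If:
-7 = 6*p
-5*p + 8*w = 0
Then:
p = -7/6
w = -35/48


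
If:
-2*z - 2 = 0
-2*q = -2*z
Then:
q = -1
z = -1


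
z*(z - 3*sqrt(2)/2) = z^2 - 3*sqrt(2)*z/2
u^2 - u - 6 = (u - 3)*(u + 2)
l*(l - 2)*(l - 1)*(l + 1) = l^4 - 2*l^3 - l^2 + 2*l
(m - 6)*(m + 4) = m^2 - 2*m - 24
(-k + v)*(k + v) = -k^2 + v^2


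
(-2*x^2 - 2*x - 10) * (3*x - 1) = -6*x^3 - 4*x^2 - 28*x + 10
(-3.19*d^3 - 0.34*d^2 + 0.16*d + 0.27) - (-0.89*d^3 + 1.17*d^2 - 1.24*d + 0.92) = -2.3*d^3 - 1.51*d^2 + 1.4*d - 0.65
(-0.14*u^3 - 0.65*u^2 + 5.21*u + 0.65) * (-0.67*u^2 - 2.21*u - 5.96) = 0.0938*u^5 + 0.7449*u^4 - 1.2198*u^3 - 8.0756*u^2 - 32.4881*u - 3.874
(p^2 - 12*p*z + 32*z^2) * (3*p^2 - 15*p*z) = 3*p^4 - 51*p^3*z + 276*p^2*z^2 - 480*p*z^3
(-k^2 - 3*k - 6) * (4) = -4*k^2 - 12*k - 24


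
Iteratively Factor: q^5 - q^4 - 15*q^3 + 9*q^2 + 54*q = (q + 2)*(q^4 - 3*q^3 - 9*q^2 + 27*q) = (q + 2)*(q + 3)*(q^3 - 6*q^2 + 9*q) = (q - 3)*(q + 2)*(q + 3)*(q^2 - 3*q) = (q - 3)^2*(q + 2)*(q + 3)*(q)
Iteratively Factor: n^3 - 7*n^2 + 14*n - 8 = (n - 1)*(n^2 - 6*n + 8) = (n - 4)*(n - 1)*(n - 2)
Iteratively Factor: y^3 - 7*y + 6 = (y - 2)*(y^2 + 2*y - 3) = (y - 2)*(y + 3)*(y - 1)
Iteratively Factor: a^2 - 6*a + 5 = (a - 1)*(a - 5)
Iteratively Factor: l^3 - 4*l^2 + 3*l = (l - 1)*(l^2 - 3*l) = l*(l - 1)*(l - 3)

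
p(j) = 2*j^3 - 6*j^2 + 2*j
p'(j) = 6*j^2 - 12*j + 2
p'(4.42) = 66.18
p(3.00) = 6.00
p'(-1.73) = 40.72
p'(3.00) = 20.00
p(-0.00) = 0.00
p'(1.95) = 1.42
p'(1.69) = -1.14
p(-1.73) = -31.77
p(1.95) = -4.09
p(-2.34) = -63.16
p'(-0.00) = 2.00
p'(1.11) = -3.93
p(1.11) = -2.44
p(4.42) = 64.32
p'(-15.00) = 1532.00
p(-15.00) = -8130.00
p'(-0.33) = 6.61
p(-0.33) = -1.39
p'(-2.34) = 62.93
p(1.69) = -4.10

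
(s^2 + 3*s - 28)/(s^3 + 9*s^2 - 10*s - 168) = 1/(s + 6)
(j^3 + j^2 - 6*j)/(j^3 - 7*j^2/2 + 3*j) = 2*(j + 3)/(2*j - 3)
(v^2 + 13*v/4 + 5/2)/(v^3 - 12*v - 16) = (v + 5/4)/(v^2 - 2*v - 8)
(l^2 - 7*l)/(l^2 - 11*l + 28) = l/(l - 4)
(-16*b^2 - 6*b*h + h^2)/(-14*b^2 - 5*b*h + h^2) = (8*b - h)/(7*b - h)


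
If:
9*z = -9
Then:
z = -1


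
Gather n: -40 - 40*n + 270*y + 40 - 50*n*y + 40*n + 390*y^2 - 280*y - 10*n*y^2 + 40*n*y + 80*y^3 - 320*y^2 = n*(-10*y^2 - 10*y) + 80*y^3 + 70*y^2 - 10*y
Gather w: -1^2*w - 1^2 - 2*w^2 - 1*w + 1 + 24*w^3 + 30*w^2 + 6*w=24*w^3 + 28*w^2 + 4*w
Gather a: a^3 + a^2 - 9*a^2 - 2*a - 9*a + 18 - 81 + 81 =a^3 - 8*a^2 - 11*a + 18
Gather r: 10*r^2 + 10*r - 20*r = 10*r^2 - 10*r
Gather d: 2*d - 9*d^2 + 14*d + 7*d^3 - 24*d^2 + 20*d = 7*d^3 - 33*d^2 + 36*d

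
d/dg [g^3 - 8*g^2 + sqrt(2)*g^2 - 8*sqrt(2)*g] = 3*g^2 - 16*g + 2*sqrt(2)*g - 8*sqrt(2)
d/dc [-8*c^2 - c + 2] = -16*c - 1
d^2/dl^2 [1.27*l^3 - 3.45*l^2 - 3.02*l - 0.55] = 7.62*l - 6.9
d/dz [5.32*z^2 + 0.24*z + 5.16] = 10.64*z + 0.24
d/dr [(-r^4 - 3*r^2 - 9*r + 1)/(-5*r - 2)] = (15*r^4 + 8*r^3 + 15*r^2 + 12*r + 23)/(25*r^2 + 20*r + 4)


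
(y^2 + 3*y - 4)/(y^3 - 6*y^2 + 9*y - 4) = (y + 4)/(y^2 - 5*y + 4)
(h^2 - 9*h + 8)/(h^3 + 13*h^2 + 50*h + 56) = (h^2 - 9*h + 8)/(h^3 + 13*h^2 + 50*h + 56)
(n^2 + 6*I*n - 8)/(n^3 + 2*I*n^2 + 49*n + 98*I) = (n + 4*I)/(n^2 + 49)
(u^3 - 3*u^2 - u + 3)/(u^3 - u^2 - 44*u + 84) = (u^3 - 3*u^2 - u + 3)/(u^3 - u^2 - 44*u + 84)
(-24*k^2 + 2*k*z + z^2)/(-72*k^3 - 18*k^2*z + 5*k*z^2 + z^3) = 1/(3*k + z)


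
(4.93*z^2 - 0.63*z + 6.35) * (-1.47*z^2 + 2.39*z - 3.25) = -7.2471*z^4 + 12.7088*z^3 - 26.8627*z^2 + 17.224*z - 20.6375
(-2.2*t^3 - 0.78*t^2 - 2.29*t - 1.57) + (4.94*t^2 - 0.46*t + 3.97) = -2.2*t^3 + 4.16*t^2 - 2.75*t + 2.4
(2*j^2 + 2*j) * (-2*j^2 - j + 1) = -4*j^4 - 6*j^3 + 2*j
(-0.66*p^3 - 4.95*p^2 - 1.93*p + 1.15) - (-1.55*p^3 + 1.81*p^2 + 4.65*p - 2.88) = 0.89*p^3 - 6.76*p^2 - 6.58*p + 4.03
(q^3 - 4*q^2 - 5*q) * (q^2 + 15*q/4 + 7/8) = q^5 - q^4/4 - 153*q^3/8 - 89*q^2/4 - 35*q/8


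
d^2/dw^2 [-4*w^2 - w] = -8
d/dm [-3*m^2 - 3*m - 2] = -6*m - 3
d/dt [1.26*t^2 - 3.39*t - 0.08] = 2.52*t - 3.39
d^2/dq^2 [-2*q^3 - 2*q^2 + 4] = -12*q - 4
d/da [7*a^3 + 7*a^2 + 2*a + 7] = 21*a^2 + 14*a + 2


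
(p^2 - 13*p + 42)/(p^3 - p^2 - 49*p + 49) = (p - 6)/(p^2 + 6*p - 7)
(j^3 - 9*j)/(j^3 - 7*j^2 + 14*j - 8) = j*(j^2 - 9)/(j^3 - 7*j^2 + 14*j - 8)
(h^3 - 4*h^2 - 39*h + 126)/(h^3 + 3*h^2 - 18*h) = (h - 7)/h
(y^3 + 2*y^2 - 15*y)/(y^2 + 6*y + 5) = y*(y - 3)/(y + 1)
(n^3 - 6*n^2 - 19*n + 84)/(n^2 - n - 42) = (n^2 + n - 12)/(n + 6)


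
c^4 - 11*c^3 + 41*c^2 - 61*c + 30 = (c - 5)*(c - 3)*(c - 2)*(c - 1)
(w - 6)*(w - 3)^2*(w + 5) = w^4 - 7*w^3 - 15*w^2 + 171*w - 270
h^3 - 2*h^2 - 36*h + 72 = (h - 6)*(h - 2)*(h + 6)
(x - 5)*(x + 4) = x^2 - x - 20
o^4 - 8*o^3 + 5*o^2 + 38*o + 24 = (o - 6)*(o - 4)*(o + 1)^2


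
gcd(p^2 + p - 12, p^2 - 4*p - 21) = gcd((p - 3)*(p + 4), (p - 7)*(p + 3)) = 1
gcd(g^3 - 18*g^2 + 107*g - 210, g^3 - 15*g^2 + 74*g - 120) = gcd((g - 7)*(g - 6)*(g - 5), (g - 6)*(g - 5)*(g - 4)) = g^2 - 11*g + 30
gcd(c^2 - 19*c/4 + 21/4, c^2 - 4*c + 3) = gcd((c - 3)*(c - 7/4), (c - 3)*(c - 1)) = c - 3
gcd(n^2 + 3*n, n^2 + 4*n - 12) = 1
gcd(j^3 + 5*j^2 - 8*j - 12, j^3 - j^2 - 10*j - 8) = j + 1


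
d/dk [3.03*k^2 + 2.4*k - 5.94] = 6.06*k + 2.4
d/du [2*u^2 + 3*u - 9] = 4*u + 3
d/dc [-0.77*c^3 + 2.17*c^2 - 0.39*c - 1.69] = -2.31*c^2 + 4.34*c - 0.39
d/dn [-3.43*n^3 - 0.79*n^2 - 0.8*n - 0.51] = -10.29*n^2 - 1.58*n - 0.8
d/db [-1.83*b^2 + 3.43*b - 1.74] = 3.43 - 3.66*b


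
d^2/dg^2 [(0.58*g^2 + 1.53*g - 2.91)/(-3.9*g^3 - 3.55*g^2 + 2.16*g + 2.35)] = (-17.6436*g^6 - 139.6278*g^5 + 374.72058*g^4 + 496.96743*g^3 - 124.34469*g^2 - 50.44653*g + 84.833602)/(59.319*g^9 + 161.9865*g^8 + 48.88845*g^7 - 241.922825*g^6 - 222.29118*g^5 + 79.619415*g^4 + 162.654354*g^3 + 25.922145*g^2 - 35.7858*g - 12.977875)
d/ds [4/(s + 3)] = -4/(s + 3)^2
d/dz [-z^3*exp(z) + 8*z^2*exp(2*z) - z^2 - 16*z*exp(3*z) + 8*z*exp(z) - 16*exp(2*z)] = -z^3*exp(z) + 16*z^2*exp(2*z) - 3*z^2*exp(z) - 48*z*exp(3*z) + 16*z*exp(2*z) + 8*z*exp(z) - 2*z - 16*exp(3*z) - 32*exp(2*z) + 8*exp(z)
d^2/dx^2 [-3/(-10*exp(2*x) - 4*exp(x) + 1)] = 12*(8*(5*exp(x) + 1)^2*exp(x) - (10*exp(x) + 1)*(10*exp(2*x) + 4*exp(x) - 1))*exp(x)/(10*exp(2*x) + 4*exp(x) - 1)^3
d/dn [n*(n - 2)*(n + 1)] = 3*n^2 - 2*n - 2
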